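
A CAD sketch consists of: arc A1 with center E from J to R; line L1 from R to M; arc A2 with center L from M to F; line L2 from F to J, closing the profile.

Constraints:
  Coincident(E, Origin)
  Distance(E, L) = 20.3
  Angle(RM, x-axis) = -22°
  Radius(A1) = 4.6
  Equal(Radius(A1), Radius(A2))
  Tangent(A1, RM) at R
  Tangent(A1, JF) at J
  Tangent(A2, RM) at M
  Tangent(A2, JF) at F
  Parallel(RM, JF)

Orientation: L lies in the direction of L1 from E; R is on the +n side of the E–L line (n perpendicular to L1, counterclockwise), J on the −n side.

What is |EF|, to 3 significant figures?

20.8

The slot axis is L1's direction at -22.0°, so u = (cos -22.0°, sin -22.0°) = (0.927, -0.375) and n = (−sin -22.0°, cos -22.0°) = (0.375, 0.927). E is at the origin and L lies 20.3 along u from E, so L = 20.3·u = (18.8, -7.60). Tangency of A1 to both parallel lines with radius 4.6 puts R and J at E ± 4.6·n: R = (1.72, 4.27), J = (-1.72, -4.27). Equal radii place M and F the same way about L: M = L + 4.6·n = (20.5, -3.34), F = L − 4.6·n = (17.1, -11.9). Then |EF| = |F − E| = 20.8.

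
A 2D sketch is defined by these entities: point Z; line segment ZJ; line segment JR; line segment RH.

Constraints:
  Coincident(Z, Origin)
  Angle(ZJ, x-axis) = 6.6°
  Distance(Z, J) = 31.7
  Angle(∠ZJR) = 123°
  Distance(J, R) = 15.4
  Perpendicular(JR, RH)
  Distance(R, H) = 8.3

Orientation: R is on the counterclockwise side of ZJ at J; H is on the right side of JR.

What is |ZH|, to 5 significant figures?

47.792

Z is at the origin; ZJ runs at 6.6° with length 31.7, so J = 31.7·(cos 6.6°, sin 6.6°) = (31.490, 3.6435). ∠ZJR = 123.0°, so JR runs at 6.6° + (180° − 123.0°) = 63.600° from the x-axis; with |JR| = 15.4, R = J + 15.4·(cos 63.600°, sin 63.600°) = (38.337, 17.437). JR ⟂ RH; with |RH| = 8.3 on the right of JR, H = R + 8.3·(0.89571, -0.44464) = (45.772, 13.747). Then |ZH| = |H − Z| = 47.792.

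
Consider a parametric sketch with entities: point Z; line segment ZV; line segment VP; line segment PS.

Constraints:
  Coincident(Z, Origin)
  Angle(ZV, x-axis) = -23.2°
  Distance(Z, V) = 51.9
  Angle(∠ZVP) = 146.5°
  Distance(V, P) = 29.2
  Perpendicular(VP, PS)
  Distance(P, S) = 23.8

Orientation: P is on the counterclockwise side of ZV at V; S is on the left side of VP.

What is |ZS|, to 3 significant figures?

72.6

Z is at the origin; ZV runs at -23.2° with length 51.9, so V = 51.9·(cos -23.2°, sin -23.2°) = (47.7, -20.4). ∠ZVP = 146.5°, so VP runs at -23.2° + (180° − 146.5°) = 10.3° from the x-axis; with |VP| = 29.2, P = V + 29.2·(cos 10.3°, sin 10.3°) = (76.4, -15.2). VP ⟂ PS; with |PS| = 23.8 on the left of VP, S = P + 23.8·(-0.179, 0.984) = (72.2, 8.19). Then |ZS| = |S − Z| = 72.6.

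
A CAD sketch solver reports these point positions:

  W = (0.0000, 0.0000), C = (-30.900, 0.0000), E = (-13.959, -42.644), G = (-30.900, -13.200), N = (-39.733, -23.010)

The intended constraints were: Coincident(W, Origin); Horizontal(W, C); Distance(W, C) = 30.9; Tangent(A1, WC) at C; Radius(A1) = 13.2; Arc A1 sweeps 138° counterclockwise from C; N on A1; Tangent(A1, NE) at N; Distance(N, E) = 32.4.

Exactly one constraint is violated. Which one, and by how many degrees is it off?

Tangent(A1, NE) at N — off by 4.70°.

W = (0.00, 0.00) ✓; W.y = 0.00, C.y = 0.00 ✓; |WC| = 30.90 ✓; ∠(GC, CW) = 90.00° ✓; |GC| = 13.20 ✓; bearing(G→N) − bearing(G→C) = 138.0° ✓; |GN| = 13.20 ✓; ∠(GN, NE) = 85.30° ✗; |NE| = 32.40 ✓.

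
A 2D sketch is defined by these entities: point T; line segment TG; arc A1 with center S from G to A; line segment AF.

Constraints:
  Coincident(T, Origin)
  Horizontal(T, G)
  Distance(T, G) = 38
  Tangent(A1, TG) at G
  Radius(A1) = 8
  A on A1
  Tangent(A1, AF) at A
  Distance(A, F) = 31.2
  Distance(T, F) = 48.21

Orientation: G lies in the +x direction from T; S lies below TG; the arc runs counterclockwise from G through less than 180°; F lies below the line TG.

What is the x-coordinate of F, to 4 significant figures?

28.60

T is at the origin; TG is horizontal with |TG| = 38.0 and G on the +x side, so G = (38.00, 0.000). Since A1 is tangent to TG there, SG ⟂ TG, so S = G + (0, -8) = (38.00, -8.000). Since SA ⟂ AF (tangency), |SF| = √(8.0² + 31.2²) = 32.21 regardless of where A sits on A1. So F lies on both circle(T, 48.21) and circle(S, 32.21); the below-TG intersection is F = (28.60, -38.81). A is the foot of the tangent from F: A = (30.01, -7.640).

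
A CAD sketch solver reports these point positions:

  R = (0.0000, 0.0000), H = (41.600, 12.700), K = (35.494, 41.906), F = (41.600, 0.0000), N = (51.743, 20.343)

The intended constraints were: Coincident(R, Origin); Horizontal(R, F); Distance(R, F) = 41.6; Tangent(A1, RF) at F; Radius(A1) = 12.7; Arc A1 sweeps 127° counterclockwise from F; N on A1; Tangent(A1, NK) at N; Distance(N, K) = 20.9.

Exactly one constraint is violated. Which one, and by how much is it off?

Distance(N, K) = 20.9 — off by 6.10.

R = (0.00, 0.00) ✓; R.y = 0.00, F.y = 0.00 ✓; |RF| = 41.60 ✓; ∠(HF, FR) = 90.00° ✓; |HF| = 12.70 ✓; bearing(H→N) − bearing(H→F) = 127.0° ✓; |HN| = 12.70 ✓; ∠(HN, NK) = 90.00° ✓; |NK| = 27.00 ✗.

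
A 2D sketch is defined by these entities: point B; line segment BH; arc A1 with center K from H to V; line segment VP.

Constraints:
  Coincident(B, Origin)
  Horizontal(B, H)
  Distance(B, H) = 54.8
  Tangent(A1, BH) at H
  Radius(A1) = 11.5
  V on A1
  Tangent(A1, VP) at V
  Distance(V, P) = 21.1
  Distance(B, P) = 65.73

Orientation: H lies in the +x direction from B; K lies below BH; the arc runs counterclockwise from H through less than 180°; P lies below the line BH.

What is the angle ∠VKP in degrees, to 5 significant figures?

61.409°

B is at the origin; BH is horizontal with |BH| = 54.8 and H on the +x side, so H = (54.800, 0.0000). Tangency of A1 to BH means the radius KH is perpendicular to BH, so K = H + (0, -11.5) = (54.800, -11.500). Since KV ⟂ VP (tangency), |KP| = √(11.5² + 21.1²) = 24.030 regardless of where V sits on A1. So P lies on both circle(B, 65.73) and circle(K, 24.030); the below-BH intersection is P = (55.303, -35.525). V is the foot of the tangent from P: V = (44.820, -17.214).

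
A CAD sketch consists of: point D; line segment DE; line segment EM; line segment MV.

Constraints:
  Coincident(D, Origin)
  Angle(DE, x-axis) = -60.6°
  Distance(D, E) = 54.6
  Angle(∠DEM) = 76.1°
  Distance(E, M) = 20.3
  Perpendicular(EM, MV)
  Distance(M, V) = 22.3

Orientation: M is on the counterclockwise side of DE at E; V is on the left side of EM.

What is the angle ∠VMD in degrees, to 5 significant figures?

7.7186°

∠DEM = 76.1°, so EM runs at -60.6° + (180° − 76.1°) = 43.300° from the x-axis; with |EM| = 20.3, M = E + 20.3·(cos 43.300°, sin 43.300°) = (41.577, -33.646). The perpendicularity gives MV at right angles to EM; with |MV| = 22.3 on the left of EM, V = M + 22.3·(-0.68582, 0.72777) = (26.283, -17.417). Then cos ∠VMD = MV·MD / (|MV||MD|), giving 7.7186°.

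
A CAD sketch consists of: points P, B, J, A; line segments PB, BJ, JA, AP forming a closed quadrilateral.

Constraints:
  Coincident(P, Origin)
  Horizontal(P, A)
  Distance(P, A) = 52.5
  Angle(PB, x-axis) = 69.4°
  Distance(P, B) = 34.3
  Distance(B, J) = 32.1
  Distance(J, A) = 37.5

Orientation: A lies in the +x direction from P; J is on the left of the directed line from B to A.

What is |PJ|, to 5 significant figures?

57.062

Checks: |BJ| = 32.10 ✓; |JA| = 37.50 ✓.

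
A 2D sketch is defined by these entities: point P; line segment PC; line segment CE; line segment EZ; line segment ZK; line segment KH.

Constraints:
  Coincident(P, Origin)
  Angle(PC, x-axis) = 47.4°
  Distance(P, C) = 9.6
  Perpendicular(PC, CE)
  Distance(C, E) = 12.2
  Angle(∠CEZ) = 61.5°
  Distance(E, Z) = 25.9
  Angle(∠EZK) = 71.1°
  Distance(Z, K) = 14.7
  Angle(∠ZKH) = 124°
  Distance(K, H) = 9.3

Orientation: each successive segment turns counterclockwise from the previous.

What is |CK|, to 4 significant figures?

15.64

∠CEZ = 61.5° gives EZ at -104.1° from the x-axis; with |EZ| = 25.9, Z = (-8.792, -9.795). ∠EZK = 71.1° gives ZK at 4.800° from the x-axis; with |ZK| = 14.7, K = (5.856, -8.565). Then |CK| = |K − C| = 15.64.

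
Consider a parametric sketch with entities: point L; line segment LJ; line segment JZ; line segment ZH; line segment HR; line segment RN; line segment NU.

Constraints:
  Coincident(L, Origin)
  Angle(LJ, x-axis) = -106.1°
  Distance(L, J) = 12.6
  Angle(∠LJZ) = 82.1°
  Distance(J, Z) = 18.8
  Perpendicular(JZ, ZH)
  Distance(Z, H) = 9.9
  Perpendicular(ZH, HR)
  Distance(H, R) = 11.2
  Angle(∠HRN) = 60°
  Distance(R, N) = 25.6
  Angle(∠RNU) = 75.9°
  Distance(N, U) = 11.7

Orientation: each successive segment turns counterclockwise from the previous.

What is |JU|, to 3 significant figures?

29.1

L is at the origin; LJ runs at -106.1° with length 12.6, so J = (-3.49, -12.1). ∠LJZ = 82.1° gives JZ at -8.20° from the x-axis; with |JZ| = 18.8, Z = (15.1, -14.8). JZ ⟂ ZH, so ZH runs at 81.8°; with |ZH| = 9.9, H = (16.5, -4.99). The perpendicularity gives HR at right angles to ZH, so HR runs at 172°; with |HR| = 11.2, R = (5.44, -3.39). ∠HRN = 60.0° gives RN at -68.2° from the x-axis; with |RN| = 25.6, N = (14.9, -27.2). ∠RNU = 75.9° gives NU at 35.9° from the x-axis; with |NU| = 11.7, U = (24.4, -20.3). Then |JU| = |U − J| = 29.1.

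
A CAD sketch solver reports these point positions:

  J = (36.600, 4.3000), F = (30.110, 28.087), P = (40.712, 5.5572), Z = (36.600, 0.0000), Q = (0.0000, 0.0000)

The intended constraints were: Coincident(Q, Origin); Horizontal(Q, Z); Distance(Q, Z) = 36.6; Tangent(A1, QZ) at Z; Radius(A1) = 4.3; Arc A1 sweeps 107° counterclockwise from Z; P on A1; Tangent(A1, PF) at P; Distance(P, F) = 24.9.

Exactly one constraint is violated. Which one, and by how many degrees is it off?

Tangent(A1, PF) at P — off by 8.20°.

Q = (0.00, 0.00) ✓; Q.y = 0.00, Z.y = 0.00 ✓; |QZ| = 36.60 ✓; ∠(JZ, ZQ) = 90.00° ✓; |JZ| = 4.300 ✓; bearing(J→P) − bearing(J→Z) = 107.0° ✓; |JP| = 4.300 ✓; ∠(JP, PF) = 81.80° ✗; |PF| = 24.90 ✓.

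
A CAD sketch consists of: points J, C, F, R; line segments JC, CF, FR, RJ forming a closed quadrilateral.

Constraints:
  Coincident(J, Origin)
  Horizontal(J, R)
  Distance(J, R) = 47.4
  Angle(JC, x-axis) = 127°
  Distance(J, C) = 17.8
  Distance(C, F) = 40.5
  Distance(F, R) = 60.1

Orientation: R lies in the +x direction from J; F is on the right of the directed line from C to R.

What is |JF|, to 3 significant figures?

26.9

Checks: |CF| = 40.50 ✓; |FR| = 60.10 ✓.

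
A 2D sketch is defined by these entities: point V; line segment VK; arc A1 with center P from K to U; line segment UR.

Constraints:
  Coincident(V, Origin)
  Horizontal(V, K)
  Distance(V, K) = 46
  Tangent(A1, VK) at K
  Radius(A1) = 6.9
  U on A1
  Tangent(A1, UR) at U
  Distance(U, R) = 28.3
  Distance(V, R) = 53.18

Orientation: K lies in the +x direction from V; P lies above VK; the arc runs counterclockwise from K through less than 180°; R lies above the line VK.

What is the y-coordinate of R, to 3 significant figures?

35.3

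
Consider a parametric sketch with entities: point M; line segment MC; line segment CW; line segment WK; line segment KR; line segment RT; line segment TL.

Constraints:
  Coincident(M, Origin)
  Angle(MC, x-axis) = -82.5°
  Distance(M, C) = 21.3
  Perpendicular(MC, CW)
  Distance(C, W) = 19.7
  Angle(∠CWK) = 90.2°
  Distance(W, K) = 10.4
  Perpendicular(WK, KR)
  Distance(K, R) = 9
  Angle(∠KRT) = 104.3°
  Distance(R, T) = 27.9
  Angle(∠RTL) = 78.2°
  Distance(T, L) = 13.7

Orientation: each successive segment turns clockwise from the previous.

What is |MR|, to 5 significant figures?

15.277

∠CWK = 90.2° gives WK at 97.700° from the x-axis; with |WK| = 10.4, K = (-18.145, -13.383). The perpendicularity gives KR at right angles to WK, so KR runs at 7.7000°; with |KR| = 9.0, R = (-9.2259, -12.177). Then |MR| = |R − M| = 15.277.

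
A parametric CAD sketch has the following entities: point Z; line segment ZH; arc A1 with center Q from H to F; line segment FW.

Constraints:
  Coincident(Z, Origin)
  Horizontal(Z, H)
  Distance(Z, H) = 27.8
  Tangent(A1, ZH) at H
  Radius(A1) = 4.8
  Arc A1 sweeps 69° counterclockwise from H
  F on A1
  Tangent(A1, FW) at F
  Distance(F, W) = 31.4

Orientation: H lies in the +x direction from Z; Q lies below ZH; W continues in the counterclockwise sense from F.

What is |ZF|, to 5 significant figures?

23.521

Z is at the origin; ZH is horizontal with |ZH| = 27.8 and H on the +x side, so H = (27.800, 0.0000). Tangency of A1 to ZH means the radius QH is perpendicular to ZH, so Q = H + (0, -4.8) = (27.800, -4.8000). On A1, H sits at bearing 90° from Q; a 69° counterclockwise sweep puts F at bearing 159°, so F = Q + 4.8·(cos 159°, sin 159°) = (23.319, -3.0798). Then |ZF| = |F − Z| = 23.521.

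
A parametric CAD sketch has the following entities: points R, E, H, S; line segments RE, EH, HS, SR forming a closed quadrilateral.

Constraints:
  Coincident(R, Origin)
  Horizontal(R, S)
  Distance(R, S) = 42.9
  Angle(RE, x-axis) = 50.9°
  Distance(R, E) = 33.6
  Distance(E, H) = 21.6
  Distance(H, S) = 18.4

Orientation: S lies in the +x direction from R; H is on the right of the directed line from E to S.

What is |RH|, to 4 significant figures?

25.61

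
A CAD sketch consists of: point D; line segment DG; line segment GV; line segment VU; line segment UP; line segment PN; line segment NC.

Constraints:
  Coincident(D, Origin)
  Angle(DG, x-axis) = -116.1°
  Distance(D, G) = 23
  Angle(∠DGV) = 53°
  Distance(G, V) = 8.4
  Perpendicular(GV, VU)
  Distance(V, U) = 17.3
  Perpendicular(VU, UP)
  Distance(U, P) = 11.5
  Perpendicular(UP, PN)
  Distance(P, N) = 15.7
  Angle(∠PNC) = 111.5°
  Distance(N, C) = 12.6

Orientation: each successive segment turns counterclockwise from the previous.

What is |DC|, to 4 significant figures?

22.01

D is at the origin; DG runs at -116.1° with length 23.0, so G = (-10.12, -20.65). ∠DGV = 53.0° gives GV at 10.90° from the x-axis; with |GV| = 8.4, V = (-1.870, -19.07). GV ⟂ VU, so VU runs at 100.9°; with |VU| = 17.3, U = (-5.141, -2.078). VU is perpendicular to UP, so UP runs at -169.1°; with |UP| = 11.5, P = (-16.43, -4.253). The perpendicularity gives PN at right angles to UP, so PN runs at -79.10°; with |PN| = 15.7, N = (-13.47, -19.67). ∠PNC = 111.5° gives NC at -10.60° from the x-axis; with |NC| = 12.6, C = (-1.080, -21.99). Then |DC| = |C − D| = 22.01.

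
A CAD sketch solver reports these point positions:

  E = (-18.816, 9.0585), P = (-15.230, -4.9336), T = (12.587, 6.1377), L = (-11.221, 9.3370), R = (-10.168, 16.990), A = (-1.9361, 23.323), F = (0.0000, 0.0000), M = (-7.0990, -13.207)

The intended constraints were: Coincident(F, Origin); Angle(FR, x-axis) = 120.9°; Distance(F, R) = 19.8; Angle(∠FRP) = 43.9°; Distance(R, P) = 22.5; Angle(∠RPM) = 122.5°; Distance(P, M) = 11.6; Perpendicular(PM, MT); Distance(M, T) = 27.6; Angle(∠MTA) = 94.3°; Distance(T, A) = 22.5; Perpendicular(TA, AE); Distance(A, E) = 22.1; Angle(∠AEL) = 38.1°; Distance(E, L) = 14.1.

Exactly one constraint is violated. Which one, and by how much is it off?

Distance(E, L) = 14.1 — off by 6.50.

F = (0.00, 0.00) ✓; FR at 120.9° ✓; |FR| = 19.80 ✓; ∠FRP = 43.90° ✓; |RP| = 22.50 ✓; ∠RPM = 122.5° ✓; |PM| = 11.60 ✓; ∠(PM, MT) = 90.00° ✓; |MT| = 27.60 ✓; ∠MTA = 94.30° ✓; |TA| = 22.50 ✓; ∠(TA, AE) = 90.00° ✓; |AE| = 22.10 ✓; ∠AEL = 38.10° ✓; |EL| = 7.600 ✗.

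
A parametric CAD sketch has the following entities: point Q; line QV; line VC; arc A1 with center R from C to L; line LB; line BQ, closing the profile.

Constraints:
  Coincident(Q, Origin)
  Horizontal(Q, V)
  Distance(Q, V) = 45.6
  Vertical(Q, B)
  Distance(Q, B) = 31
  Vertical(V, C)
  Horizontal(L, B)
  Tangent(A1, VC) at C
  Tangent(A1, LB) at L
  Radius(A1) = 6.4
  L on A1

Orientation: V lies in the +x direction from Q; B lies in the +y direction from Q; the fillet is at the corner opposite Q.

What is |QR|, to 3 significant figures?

46.3

Q is at the origin; Q and V share the same y with |QV| = 45.6 and V on the +x side, so V = (45.6, 0.00). QB is vertical with |QB| = 31.0 and B on the +y side, so B = (0.00, 31.0). The virtual corner opposite Q is at (45.6, 31.0). The tangent condition forces RC to be normal to VC and the tangent condition forces RL to be normal to LB, with radius 6.4, so the center R sits 6.4 in from both sides at R = (39.2, 24.6). Then |QR| = |R − Q| = 46.3.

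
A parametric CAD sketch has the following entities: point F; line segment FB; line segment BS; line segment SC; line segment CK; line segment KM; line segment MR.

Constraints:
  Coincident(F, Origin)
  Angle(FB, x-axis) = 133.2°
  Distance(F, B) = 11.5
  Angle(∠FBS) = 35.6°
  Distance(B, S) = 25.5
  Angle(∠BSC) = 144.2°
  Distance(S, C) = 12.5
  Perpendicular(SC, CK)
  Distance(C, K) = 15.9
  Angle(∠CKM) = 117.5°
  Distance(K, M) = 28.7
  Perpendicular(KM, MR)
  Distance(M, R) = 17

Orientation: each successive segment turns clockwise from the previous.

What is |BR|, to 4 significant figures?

0.8526

F is at the origin; FB runs at 133.2° with length 11.5, so B = (-7.872, 8.383). ∠FBS = 35.6° gives BS at -11.20° from the x-axis; with |BS| = 25.5, S = (17.14, 3.430). ∠BSC = 144.2° gives SC at -47.00° from the x-axis; with |SC| = 12.5, C = (25.67, -5.712). SC ⟂ CK, so CK runs at -137.0°; with |CK| = 15.9, K = (14.04, -16.56). ∠CKM = 117.5° gives KM at 160.5° from the x-axis; with |KM| = 28.7, M = (-13.02, -6.975). The perpendicularity gives MR at right angles to KM, so MR runs at 70.50°; with |MR| = 17.0, R = (-7.341, 9.050). Then |BR| = |R − B| = 0.8526.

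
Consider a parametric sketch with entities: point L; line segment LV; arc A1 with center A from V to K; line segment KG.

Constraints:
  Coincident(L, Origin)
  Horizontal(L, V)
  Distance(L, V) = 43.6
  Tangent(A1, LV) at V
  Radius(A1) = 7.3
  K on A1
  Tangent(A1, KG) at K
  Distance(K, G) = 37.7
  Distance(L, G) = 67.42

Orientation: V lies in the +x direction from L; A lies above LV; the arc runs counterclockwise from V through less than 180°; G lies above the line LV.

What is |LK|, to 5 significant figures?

51.442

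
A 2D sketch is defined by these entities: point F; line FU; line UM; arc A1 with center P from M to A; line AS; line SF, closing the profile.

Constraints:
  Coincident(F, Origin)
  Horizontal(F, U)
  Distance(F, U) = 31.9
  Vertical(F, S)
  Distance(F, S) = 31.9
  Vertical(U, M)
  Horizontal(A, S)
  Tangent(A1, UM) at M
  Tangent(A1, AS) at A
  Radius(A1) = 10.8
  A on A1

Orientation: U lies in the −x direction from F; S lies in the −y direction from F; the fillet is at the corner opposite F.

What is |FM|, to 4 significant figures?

38.25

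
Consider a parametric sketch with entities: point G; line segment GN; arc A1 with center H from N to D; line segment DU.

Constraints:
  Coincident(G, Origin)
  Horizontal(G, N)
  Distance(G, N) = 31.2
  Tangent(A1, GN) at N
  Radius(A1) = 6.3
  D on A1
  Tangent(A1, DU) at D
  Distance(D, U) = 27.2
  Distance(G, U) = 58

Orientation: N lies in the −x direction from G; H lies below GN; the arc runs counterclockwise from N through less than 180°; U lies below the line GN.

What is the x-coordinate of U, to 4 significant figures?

-52.81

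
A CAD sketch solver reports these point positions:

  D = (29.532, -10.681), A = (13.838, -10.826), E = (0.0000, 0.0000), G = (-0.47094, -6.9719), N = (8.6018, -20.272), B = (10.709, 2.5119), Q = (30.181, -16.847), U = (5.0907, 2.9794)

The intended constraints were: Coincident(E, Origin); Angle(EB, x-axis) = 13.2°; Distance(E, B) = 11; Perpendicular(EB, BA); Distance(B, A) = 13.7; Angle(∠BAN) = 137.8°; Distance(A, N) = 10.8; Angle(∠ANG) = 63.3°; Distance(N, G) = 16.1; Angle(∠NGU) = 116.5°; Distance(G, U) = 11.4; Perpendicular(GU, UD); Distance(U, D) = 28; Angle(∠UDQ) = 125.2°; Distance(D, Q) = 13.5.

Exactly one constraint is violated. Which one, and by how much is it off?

Distance(D, Q) = 13.5 — off by 7.30.

E = (0.00, 0.00) ✓; EB at 13.20° ✓; |EB| = 11.00 ✓; ∠(EB, BA) = 90.00° ✓; |BA| = 13.70 ✓; ∠BAN = 137.8° ✓; |AN| = 10.80 ✓; ∠ANG = 63.30° ✓; |NG| = 16.10 ✓; ∠NGU = 116.5° ✓; |GU| = 11.40 ✓; ∠(GU, UD) = 90.00° ✓; |UD| = 28.00 ✓; ∠UDQ = 125.2° ✓; |DQ| = 6.200 ✗.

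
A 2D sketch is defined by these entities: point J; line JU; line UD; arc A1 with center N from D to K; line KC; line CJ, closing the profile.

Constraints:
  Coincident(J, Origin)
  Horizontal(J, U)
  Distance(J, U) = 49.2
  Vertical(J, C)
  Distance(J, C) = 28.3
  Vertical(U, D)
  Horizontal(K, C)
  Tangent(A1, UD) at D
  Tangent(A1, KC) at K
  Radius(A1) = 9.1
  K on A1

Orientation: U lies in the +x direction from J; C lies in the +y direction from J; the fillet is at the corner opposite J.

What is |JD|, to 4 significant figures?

52.81

J is at the origin; J and U share the same y with |JU| = 49.2 and U on the +x side, so U = (49.20, 0.000). JC is vertical with |JC| = 28.3 and C on the +y side, so C = (0.000, 28.30). The virtual corner opposite J is at (49.20, 28.30). The tangent condition forces ND to be normal to UD and A1 meets KC tangentially, so NK is at right angles to KC, with radius 9.1, so the center N sits 9.1 in from both sides at N = (40.10, 19.20). That places the tangent points at D = (49.20, 19.20) on UD and K = (40.10, 28.30) on KC. Then |JD| = |D − J| = 52.81.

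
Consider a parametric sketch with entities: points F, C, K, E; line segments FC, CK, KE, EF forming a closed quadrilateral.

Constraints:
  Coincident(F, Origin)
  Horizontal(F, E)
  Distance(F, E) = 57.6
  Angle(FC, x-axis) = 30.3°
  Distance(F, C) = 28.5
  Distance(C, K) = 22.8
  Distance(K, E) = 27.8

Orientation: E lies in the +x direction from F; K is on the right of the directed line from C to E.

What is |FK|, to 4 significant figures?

31.76

Checks: |CK| = 22.80 ✓; |KE| = 27.80 ✓.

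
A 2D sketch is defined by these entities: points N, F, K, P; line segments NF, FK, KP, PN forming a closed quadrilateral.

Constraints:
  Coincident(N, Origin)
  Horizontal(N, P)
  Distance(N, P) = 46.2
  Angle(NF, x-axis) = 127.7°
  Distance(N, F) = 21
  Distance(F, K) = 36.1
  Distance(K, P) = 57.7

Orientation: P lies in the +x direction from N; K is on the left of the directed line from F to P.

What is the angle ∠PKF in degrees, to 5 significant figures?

77.939°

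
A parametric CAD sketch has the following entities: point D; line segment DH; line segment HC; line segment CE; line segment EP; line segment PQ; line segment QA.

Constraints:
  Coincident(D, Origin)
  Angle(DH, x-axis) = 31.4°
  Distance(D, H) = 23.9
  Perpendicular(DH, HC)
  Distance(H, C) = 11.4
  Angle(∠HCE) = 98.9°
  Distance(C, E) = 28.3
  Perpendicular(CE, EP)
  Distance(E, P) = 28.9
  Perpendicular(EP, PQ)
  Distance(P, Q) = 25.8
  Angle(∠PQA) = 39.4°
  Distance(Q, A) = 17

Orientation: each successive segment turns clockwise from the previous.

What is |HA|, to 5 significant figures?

18.699

The perpendicularity gives PQ at right angles to EP, so PQ runs at 40.300°; with |PQ| = 25.8, Q = (5.7405, 23.146). ∠PQA = 39.4° gives QA at -100.30° from the x-axis; with |QA| = 17.0, A = (2.7008, 6.4197). Then |HA| = |A − H| = 18.699.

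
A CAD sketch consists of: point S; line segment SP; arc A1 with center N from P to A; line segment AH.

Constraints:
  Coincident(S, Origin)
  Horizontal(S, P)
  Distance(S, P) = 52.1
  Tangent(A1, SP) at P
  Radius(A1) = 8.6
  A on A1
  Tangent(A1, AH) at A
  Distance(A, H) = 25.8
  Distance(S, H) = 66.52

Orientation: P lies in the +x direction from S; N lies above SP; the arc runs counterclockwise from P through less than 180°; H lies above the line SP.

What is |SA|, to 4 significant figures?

61.40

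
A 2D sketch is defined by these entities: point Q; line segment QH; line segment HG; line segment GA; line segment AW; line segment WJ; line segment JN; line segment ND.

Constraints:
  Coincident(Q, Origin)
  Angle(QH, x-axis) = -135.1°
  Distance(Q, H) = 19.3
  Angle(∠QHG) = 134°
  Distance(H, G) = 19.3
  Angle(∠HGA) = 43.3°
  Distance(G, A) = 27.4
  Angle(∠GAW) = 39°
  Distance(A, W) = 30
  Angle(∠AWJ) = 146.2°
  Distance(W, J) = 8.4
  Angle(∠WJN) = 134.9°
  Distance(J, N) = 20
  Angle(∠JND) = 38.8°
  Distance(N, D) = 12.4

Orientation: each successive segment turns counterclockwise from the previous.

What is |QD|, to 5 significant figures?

40.892

∠WJN = 134.9° gives JN at -92.500° from the x-axis; with |JN| = 20.0, N = (-31.630, -42.818). ∠JND = 38.8° gives ND at 48.700° from the x-axis; with |ND| = 12.4, D = (-23.446, -33.503). Then |QD| = |D − Q| = 40.892.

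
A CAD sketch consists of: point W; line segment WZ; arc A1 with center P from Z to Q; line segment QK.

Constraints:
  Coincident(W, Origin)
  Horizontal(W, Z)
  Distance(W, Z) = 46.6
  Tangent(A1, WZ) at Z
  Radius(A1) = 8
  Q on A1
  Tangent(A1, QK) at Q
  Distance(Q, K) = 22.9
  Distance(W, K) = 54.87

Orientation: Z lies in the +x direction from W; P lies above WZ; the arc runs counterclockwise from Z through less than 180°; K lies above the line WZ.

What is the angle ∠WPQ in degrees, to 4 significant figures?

165.4°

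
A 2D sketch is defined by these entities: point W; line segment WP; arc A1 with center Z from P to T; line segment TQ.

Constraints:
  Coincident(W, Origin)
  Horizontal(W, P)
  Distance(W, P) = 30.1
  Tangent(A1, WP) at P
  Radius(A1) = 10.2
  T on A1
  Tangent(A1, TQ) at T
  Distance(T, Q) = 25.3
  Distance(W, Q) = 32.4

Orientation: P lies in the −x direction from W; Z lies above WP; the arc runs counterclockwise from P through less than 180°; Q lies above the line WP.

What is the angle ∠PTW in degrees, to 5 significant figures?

127.60°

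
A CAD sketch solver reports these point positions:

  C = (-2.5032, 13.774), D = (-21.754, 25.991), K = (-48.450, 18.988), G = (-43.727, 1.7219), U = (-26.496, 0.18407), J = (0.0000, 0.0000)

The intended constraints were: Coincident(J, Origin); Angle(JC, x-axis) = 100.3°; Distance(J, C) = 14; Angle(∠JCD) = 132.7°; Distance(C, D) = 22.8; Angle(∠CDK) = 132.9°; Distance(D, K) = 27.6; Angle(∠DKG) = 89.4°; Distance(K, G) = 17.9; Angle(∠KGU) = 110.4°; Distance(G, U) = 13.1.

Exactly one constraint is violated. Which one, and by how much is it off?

Distance(G, U) = 13.1 — off by 4.20.

J = (0.00, 0.00) ✓; JC at 100.3° ✓; |JC| = 14.00 ✓; ∠JCD = 132.7° ✓; |CD| = 22.80 ✓; ∠CDK = 132.9° ✓; |DK| = 27.60 ✓; ∠DKG = 89.40° ✓; |KG| = 17.90 ✓; ∠KGU = 110.4° ✓; |GU| = 17.30 ✗.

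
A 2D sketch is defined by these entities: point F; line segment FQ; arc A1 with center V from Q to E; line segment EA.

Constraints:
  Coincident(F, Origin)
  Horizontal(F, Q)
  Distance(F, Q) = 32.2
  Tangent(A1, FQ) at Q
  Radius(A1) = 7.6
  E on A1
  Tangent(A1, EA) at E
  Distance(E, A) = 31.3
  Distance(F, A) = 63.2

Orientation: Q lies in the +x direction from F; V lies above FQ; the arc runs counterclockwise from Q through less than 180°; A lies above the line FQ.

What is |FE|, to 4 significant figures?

38.65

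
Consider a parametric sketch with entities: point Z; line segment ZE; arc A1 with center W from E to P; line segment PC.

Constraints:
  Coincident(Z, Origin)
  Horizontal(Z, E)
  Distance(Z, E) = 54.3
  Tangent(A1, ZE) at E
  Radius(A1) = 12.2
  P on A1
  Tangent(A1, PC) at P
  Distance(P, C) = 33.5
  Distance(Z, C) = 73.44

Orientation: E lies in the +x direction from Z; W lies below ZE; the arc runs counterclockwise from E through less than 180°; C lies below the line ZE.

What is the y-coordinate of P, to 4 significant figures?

-16.83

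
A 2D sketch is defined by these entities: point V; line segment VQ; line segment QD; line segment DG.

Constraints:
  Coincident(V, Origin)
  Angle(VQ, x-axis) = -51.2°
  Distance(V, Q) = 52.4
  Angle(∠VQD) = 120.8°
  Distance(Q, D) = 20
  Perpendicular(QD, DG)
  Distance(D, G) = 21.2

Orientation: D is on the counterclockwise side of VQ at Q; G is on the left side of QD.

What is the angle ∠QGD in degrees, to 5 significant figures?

43.332°

V is at the origin; VQ runs at -51.2° with length 52.4, so Q = 52.4·(cos -51.2°, sin -51.2°) = (32.834, -40.837). ∠VQD = 120.8°, so QD runs at -51.2° + (180° − 120.8°) = 8.0000° from the x-axis; with |QD| = 20.0, D = Q + 20.0·(cos 8.0000°, sin 8.0000°) = (52.639, -38.054). QD is perpendicular to DG; with |DG| = 21.2 on the left of QD, G = D + 21.2·(-0.13917, 0.99027) = (49.689, -17.060). Then cos ∠QGD = GQ·GD / (|GQ||GD|), giving 43.332°.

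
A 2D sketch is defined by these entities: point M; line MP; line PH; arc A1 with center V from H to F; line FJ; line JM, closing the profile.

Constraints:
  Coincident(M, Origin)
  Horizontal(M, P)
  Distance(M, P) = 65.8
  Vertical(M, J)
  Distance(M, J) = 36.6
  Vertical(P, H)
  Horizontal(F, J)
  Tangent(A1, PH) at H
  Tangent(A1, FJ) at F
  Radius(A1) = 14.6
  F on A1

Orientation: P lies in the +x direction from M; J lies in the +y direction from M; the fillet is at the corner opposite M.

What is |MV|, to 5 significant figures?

55.726

M is at the origin; M and P share the same y with |MP| = 65.8 and P on the +x side, so P = (65.800, 0.0000). M and J share the same x with |MJ| = 36.6 and J on the +y side, so J = (0.0000, 36.600). The virtual corner opposite M is at (65.800, 36.600). Since A1 is tangent to PH there, VH ⟂ PH and since A1 is tangent to FJ there, VF ⟂ FJ, with radius 14.6, so the center V sits 14.6 in from both sides at V = (51.200, 22.000). Then |MV| = |V − M| = 55.726.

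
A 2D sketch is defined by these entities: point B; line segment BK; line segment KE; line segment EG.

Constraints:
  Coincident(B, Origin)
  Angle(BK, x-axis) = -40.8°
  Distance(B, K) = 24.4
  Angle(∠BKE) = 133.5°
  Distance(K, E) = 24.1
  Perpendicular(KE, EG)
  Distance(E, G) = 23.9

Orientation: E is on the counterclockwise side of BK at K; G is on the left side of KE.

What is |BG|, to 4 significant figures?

41.36

∠BKE = 133.5°, so KE runs at -40.8° + (180° − 133.5°) = 5.700° from the x-axis; with |KE| = 24.1, E = K + 24.1·(cos 5.700°, sin 5.700°) = (42.45, -13.55). KE is perpendicular to EG; with |EG| = 23.9 on the left of KE, G = E + 23.9·(-0.09932, 0.9951) = (40.08, 10.23). Then |BG| = |G − B| = 41.36.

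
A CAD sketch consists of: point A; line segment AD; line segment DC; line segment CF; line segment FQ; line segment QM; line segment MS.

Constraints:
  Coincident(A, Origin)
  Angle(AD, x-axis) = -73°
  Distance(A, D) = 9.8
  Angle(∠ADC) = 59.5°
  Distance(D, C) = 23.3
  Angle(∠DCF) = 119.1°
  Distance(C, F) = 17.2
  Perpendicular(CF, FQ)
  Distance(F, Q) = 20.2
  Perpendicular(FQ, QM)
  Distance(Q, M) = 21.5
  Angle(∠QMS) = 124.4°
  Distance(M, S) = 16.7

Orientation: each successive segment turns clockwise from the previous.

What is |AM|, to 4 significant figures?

2.767

A is at the origin; AD runs at -73.0° with length 9.8, so D = (2.865, -9.372). ∠ADC = 59.5° gives DC at 166.5° from the x-axis; with |DC| = 23.3, C = (-19.79, -3.933). ∠DCF = 119.1° gives CF at 105.6° from the x-axis; with |CF| = 17.2, F = (-24.42, 12.63). CF ⟂ FQ, so FQ runs at 15.60°; with |FQ| = 20.2, Q = (-4.961, 18.07). FQ is perpendicular to QM, so QM runs at -74.40°; with |QM| = 21.5, M = (0.8213, -2.642). Then |AM| = |M − A| = 2.767.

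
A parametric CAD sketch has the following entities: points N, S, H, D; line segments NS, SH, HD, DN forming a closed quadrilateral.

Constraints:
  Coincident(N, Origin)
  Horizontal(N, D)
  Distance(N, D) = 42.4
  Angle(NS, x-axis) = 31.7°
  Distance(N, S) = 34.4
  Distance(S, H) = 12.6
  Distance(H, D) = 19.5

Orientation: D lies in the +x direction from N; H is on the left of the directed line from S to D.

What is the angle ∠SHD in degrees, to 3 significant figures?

85.4°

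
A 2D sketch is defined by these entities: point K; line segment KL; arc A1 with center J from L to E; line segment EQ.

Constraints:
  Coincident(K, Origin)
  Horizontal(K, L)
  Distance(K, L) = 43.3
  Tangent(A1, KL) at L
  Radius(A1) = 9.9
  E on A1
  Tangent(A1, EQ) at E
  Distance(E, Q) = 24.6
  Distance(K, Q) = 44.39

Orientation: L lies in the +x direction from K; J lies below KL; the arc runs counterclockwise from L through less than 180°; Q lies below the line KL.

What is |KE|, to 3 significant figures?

34.6

K is at the origin; KL is horizontal with |KL| = 43.3 and L on the +x side, so L = (43.3, 0.00). Since A1 is tangent to KL there, JL ⟂ KL, so J = L + (0, -9.9) = (43.3, -9.90). Since JE ⟂ EQ (tangency), |JQ| = √(9.9² + 24.6²) = 26.5 regardless of where E sits on A1. So Q lies on both circle(K, 44.39) and circle(J, 26.5); the below-KL intersection is Q = (29.9, -32.8). E is the foot of the tangent from Q: E = (33.5, -8.46).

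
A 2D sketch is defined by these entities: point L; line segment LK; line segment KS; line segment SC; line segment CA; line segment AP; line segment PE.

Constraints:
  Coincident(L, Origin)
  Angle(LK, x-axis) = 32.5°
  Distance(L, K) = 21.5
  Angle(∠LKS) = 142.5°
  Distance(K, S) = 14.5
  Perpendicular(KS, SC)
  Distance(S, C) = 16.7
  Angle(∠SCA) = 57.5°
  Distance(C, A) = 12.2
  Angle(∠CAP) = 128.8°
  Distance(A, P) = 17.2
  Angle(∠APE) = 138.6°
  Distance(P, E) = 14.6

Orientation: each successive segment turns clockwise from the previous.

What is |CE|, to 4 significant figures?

35.80

L is at the origin; LK runs at 32.5° with length 21.5, so K = (18.13, 11.55). ∠LKS = 142.5° gives KS at -5.000° from the x-axis; with |KS| = 14.5, S = (32.58, 10.29). KS ⟂ SC, so SC runs at -95.00°; with |SC| = 16.7, C = (31.12, -6.348). ∠SCA = 57.5° gives CA at 142.5° from the x-axis; with |CA| = 12.2, A = (21.44, 1.079). ∠CAP = 128.8° gives AP at 91.30° from the x-axis; with |AP| = 17.2, P = (21.05, 18.27). ∠APE = 138.6° gives PE at 49.90° from the x-axis; with |PE| = 14.6, E = (30.46, 29.44). Then |CE| = |E − C| = 35.80.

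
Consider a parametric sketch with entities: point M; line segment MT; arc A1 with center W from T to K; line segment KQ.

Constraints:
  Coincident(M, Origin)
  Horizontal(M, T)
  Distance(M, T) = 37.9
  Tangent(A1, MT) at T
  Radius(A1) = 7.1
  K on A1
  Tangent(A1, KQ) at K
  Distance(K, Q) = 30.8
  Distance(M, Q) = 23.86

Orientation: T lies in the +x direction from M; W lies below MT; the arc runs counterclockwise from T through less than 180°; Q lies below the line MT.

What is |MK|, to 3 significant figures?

33.3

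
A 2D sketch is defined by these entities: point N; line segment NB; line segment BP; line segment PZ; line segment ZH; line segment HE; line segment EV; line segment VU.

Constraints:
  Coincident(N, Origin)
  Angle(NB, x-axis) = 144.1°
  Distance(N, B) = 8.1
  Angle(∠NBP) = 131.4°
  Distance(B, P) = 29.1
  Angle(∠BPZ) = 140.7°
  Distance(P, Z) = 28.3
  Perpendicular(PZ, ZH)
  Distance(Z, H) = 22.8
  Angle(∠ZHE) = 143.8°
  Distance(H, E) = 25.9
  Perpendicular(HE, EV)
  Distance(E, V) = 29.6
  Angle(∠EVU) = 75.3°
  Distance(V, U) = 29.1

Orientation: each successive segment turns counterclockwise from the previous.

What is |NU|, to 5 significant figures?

39.237

HE ⟂ EV, so EV runs at 88.200°; with |EV| = 29.6, V = (-7.5890, -9.2138). ∠EVU = 75.3° gives VU at -167.10° from the x-axis; with |VU| = 29.1, U = (-35.955, -15.710). Then |NU| = |U − N| = 39.237.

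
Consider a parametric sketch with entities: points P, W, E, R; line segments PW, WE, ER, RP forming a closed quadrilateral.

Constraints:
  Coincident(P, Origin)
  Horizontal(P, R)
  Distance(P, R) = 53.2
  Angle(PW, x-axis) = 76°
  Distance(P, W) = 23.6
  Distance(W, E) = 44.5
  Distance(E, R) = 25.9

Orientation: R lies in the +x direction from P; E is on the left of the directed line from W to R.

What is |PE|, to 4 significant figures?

56.33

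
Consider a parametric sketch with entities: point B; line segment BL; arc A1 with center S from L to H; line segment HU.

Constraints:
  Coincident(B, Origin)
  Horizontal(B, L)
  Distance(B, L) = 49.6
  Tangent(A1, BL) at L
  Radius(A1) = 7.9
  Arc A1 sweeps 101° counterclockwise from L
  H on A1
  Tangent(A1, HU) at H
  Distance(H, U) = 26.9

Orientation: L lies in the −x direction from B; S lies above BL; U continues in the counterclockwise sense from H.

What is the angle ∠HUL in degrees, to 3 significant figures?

15.2°

B is at the origin; BL is horizontal with |BL| = 49.6 and L on the −x side, so L = (-49.6, 0.00). Tangency of A1 to BL means the radius SL is perpendicular to BL, so S = L + (0, 7.9) = (-49.6, 7.90). On A1, L sits at bearing -90° from S; a 101° counterclockwise sweep puts H at bearing 11°, so H = S + 7.9·(cos 11°, sin 11°) = (-41.8, 9.41). The tangent condition forces SH to be normal to HU, so HU runs along (−sin 11°, cos 11°); with |HU| = 26.9, U = (-47.0, 35.8). Then cos ∠HUL = UH·UL / (|UH||UL|), giving 15.2°.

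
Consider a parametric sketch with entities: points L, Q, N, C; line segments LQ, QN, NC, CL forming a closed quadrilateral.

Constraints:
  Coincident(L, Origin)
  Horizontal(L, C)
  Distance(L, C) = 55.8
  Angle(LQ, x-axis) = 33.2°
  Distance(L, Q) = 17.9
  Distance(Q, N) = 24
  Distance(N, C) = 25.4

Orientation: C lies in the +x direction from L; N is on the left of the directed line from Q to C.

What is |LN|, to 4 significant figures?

41.60

Checks: |QN| = 24.00 ✓; |NC| = 25.40 ✓.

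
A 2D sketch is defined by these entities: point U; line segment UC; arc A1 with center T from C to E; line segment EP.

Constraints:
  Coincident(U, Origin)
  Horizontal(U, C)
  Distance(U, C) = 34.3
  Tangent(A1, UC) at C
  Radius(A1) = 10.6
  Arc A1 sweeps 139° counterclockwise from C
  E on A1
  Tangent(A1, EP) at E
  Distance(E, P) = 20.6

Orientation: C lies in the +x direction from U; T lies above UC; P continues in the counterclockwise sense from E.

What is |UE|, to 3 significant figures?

45.3

U is at the origin; U and C share the same y with |UC| = 34.3 and C on the +x side, so C = (34.3, 0.00). Tangency of A1 to UC means the radius TC is perpendicular to UC, so T = C + (0, 10.6) = (34.3, 10.6). On A1, C sits at bearing -90° from T; a 139° counterclockwise sweep puts E at bearing 49°, so E = T + 10.6·(cos 49°, sin 49°) = (41.3, 18.6). Then |UE| = |E − U| = 45.3.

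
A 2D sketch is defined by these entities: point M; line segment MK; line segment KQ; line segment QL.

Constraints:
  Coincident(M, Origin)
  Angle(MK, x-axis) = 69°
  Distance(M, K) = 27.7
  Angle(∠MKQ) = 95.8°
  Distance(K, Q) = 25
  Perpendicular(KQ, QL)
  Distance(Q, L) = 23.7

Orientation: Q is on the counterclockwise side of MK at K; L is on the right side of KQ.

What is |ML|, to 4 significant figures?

58.31

∠MKQ = 95.8°, so KQ runs at 69.0° + (180° − 95.8°) = 153.2° from the x-axis; with |KQ| = 25.0, Q = K + 25.0·(cos 153.2°, sin 153.2°) = (-12.39, 37.13). The perpendicularity gives QL at right angles to KQ; with |QL| = 23.7 on the right of KQ, L = Q + 23.7·(0.4509, 0.8926) = (-1.702, 58.29). Then |ML| = |L − M| = 58.31.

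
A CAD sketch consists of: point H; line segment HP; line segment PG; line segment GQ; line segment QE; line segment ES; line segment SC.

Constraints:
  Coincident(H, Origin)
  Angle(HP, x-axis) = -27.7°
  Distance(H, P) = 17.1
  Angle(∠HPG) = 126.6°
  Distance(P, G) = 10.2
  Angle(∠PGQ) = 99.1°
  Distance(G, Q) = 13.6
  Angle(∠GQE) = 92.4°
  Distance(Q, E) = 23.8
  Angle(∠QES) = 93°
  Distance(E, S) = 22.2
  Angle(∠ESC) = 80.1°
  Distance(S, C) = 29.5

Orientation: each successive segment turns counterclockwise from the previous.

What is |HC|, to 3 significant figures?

30.2

H is at the origin; HP runs at -27.7° with length 17.1, so P = (15.1, -7.95). ∠HPG = 126.6° gives PG at 25.7° from the x-axis; with |PG| = 10.2, G = (24.3, -3.53). ∠PGQ = 99.1° gives GQ at 107° from the x-axis; with |GQ| = 13.6, Q = (20.4, 9.51). ∠GQE = 92.4° gives QE at -166° from the x-axis; with |QE| = 23.8, E = (-2.63, 3.67). ∠QES = 93.0° gives ES at -78.8° from the x-axis; with |ES| = 22.2, S = (1.69, -18.1). ∠ESC = 80.1° gives SC at 21.1° from the x-axis; with |SC| = 29.5, C = (29.2, -7.49). Then |HC| = |C − H| = 30.2.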